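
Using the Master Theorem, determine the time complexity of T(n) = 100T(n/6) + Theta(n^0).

Master Theorem for T(n) = 100T(n/6) + O(n^0):

a = 100, b = 6, c = 0
log_b(a) = log_6(100) = 2.5702

Case 1: c = 0 < log_6(100) = 2.5702
T(n) = O(n^(log_6 100))

For T(n) = 100T(n/6) + O(n^0): log_6(100) = 2.5702. This is Case 1 of the Master Theorem (c < log_b(a), work dominated by leaves), giving O(n^(log_6 100)).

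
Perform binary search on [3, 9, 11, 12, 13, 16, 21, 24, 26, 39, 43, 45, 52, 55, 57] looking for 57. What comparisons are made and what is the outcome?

Binary search for 57 in [3, 9, 11, 12, 13, 16, 21, 24, 26, 39, 43, 45, 52, 55, 57]:

lo=0, hi=14, mid=7, arr[mid]=24 -> 24 < 57, search right half
lo=8, hi=14, mid=11, arr[mid]=45 -> 45 < 57, search right half
lo=12, hi=14, mid=13, arr[mid]=55 -> 55 < 57, search right half
lo=14, hi=14, mid=14, arr[mid]=57 -> Found target at index 14!

Binary search finds 57 at index 14 after 4 comparisons. The search repeatedly halves the search space by comparing with the middle element.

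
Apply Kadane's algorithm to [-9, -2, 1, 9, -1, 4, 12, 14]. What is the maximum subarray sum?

Using Kadane's algorithm on [-9, -2, 1, 9, -1, 4, 12, 14]:

Scanning through the array:
Position 1 (value -2): max_ending_here = -2, max_so_far = -2
Position 2 (value 1): max_ending_here = 1, max_so_far = 1
Position 3 (value 9): max_ending_here = 10, max_so_far = 10
Position 4 (value -1): max_ending_here = 9, max_so_far = 10
Position 5 (value 4): max_ending_here = 13, max_so_far = 13
Position 6 (value 12): max_ending_here = 25, max_so_far = 25
Position 7 (value 14): max_ending_here = 39, max_so_far = 39

Maximum subarray: [1, 9, -1, 4, 12, 14]
Maximum sum: 39

The maximum subarray is [1, 9, -1, 4, 12, 14] with sum 39. This subarray runs from index 2 to index 7.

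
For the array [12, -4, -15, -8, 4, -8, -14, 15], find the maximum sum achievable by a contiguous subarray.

Using Kadane's algorithm on [12, -4, -15, -8, 4, -8, -14, 15]:

Scanning through the array:
Position 1 (value -4): max_ending_here = 8, max_so_far = 12
Position 2 (value -15): max_ending_here = -7, max_so_far = 12
Position 3 (value -8): max_ending_here = -8, max_so_far = 12
Position 4 (value 4): max_ending_here = 4, max_so_far = 12
Position 5 (value -8): max_ending_here = -4, max_so_far = 12
Position 6 (value -14): max_ending_here = -14, max_so_far = 12
Position 7 (value 15): max_ending_here = 15, max_so_far = 15

Maximum subarray: [15]
Maximum sum: 15

The maximum subarray is [15] with sum 15. This subarray runs from index 7 to index 7.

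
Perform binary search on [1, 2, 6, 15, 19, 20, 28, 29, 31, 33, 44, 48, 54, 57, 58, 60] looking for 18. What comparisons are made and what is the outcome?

Binary search for 18 in [1, 2, 6, 15, 19, 20, 28, 29, 31, 33, 44, 48, 54, 57, 58, 60]:

lo=0, hi=15, mid=7, arr[mid]=29 -> 29 > 18, search left half
lo=0, hi=6, mid=3, arr[mid]=15 -> 15 < 18, search right half
lo=4, hi=6, mid=5, arr[mid]=20 -> 20 > 18, search left half
lo=4, hi=4, mid=4, arr[mid]=19 -> 19 > 18, search left half
lo=4 > hi=3, target 18 not found

Binary search determines that 18 is not in the array after 4 comparisons. The search space was exhausted without finding the target.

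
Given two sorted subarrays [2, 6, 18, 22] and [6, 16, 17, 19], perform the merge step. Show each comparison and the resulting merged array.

Merging process:

Compare 2 vs 6: take 2 from left. Merged: [2]
Compare 6 vs 6: take 6 from left. Merged: [2, 6]
Compare 18 vs 6: take 6 from right. Merged: [2, 6, 6]
Compare 18 vs 16: take 16 from right. Merged: [2, 6, 6, 16]
Compare 18 vs 17: take 17 from right. Merged: [2, 6, 6, 16, 17]
Compare 18 vs 19: take 18 from left. Merged: [2, 6, 6, 16, 17, 18]
Compare 22 vs 19: take 19 from right. Merged: [2, 6, 6, 16, 17, 18, 19]
Append remaining from left: [22]. Merged: [2, 6, 6, 16, 17, 18, 19, 22]

Final merged array: [2, 6, 6, 16, 17, 18, 19, 22]
Total comparisons: 7

The merged array is [2, 6, 6, 16, 17, 18, 19, 22], requiring 7 comparisons. The merge step runs in O(n) time where n is the total number of elements.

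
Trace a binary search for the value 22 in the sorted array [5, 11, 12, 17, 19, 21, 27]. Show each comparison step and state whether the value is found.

Binary search for 22 in [5, 11, 12, 17, 19, 21, 27]:

lo=0, hi=6, mid=3, arr[mid]=17 -> 17 < 22, search right half
lo=4, hi=6, mid=5, arr[mid]=21 -> 21 < 22, search right half
lo=6, hi=6, mid=6, arr[mid]=27 -> 27 > 22, search left half
lo=6 > hi=5, target 22 not found

Binary search determines that 22 is not in the array after 3 comparisons. The search space was exhausted without finding the target.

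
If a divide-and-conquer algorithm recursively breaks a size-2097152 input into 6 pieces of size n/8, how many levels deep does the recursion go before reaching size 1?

For divide and conquer with division factor 8:

Problem sizes at each level:
Level 0: 2097152
Level 1: 262144
Level 2: 32768
Level 3: 4096
Level 4: 512
Level 5: 64
Level 6: 8
Level 7: 1

The root is level 0 and the size-1 base case is level 7 (the tree spans levels 0 through 7, i.e. 8 levels counting the root), so the depth is the number of divisions: log_8(2097152) = 7

The recursion tree depth is log_8(2097152) = 7. At each level, the problem size is divided by 8, so it takes 7 divisions to reduce to a base case of size 1. The algorithm makes 6 recursive calls at each level.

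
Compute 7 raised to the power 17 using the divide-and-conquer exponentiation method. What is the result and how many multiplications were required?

Computing 7^17 by squaring (build up from 7^1; each line after the first costs one multiplication):

7^1 = 7
7^2 = (7^1)^2 = 7^2 = 49
7^4 = (7^2)^2 = 49^2 = 2401
7^8 = (7^4)^2 = 2401^2 = 5764801
7^16 = (7^8)^2 = 5764801^2 = 33232930569601
7^17 = 7 * 7^16 = 7 * 33232930569601 = 232630513987207

Result: 232630513987207
Multiplications needed: 5 (5 lines after 7^1)

7^17 = 232630513987207. Using exponentiation by squaring, this requires 5 multiplications. The key idea: if the exponent is even, square the half-power; if odd, multiply by the base once.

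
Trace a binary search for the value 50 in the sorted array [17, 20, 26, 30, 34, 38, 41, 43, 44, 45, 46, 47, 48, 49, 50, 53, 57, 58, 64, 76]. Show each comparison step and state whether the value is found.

Binary search for 50 in [17, 20, 26, 30, 34, 38, 41, 43, 44, 45, 46, 47, 48, 49, 50, 53, 57, 58, 64, 76]:

lo=0, hi=19, mid=9, arr[mid]=45 -> 45 < 50, search right half
lo=10, hi=19, mid=14, arr[mid]=50 -> Found target at index 14!

Binary search finds 50 at index 14 after 2 comparisons. The search repeatedly halves the search space by comparing with the middle element.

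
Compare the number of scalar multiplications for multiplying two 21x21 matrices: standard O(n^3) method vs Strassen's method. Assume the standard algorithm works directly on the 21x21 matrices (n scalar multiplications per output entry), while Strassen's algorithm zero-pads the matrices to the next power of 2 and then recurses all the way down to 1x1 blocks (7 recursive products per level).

Matrix multiplication for 21x21 matrices:

Strassen's algorithm requires power-of-2 dimensions. Pad 21x21 to 32x32 (next power of 2).

Standard algorithm: 21^3 = 9261 multiplications
Strassen's algorithm: 7^(log2(32)) = 7^5 = 16807 multiplications
Difference: 9261 - 16807 = -7546 (Strassen uses MORE here due to padding overhead — for small or just-over-power-of-2 n, padding can outweigh the per-level savings)

Standard: 9261 multiplications (21^3). Strassen: 16807 multiplications (7^5, after padding to 32x32). Strassen reduces 8 recursive multiplications to 7 at each level.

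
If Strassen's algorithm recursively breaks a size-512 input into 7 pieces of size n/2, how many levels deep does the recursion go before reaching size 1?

For divide and conquer with division factor 2:

Problem sizes at each level:
Level 0: 512
Level 1: 256
Level 2: 128
Level 3: 64
Level 4: 32
Level 5: 16
Level 6: 8
Level 7: 4
Level 8: 2
Level 9: 1

The root is level 0 and the size-1 base case is level 9 (the tree spans levels 0 through 9, i.e. 10 levels counting the root), so the depth is the number of divisions: log_2(512) = 9

The recursion tree depth is log_2(512) = 9. At each level, the problem size is divided by 2, so it takes 9 divisions to reduce to a base case of size 1. The algorithm makes 7 recursive calls at each level.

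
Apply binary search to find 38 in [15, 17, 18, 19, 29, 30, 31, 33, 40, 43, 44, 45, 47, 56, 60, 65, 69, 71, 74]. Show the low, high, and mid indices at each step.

Binary search for 38 in [15, 17, 18, 19, 29, 30, 31, 33, 40, 43, 44, 45, 47, 56, 60, 65, 69, 71, 74]:

lo=0, hi=18, mid=9, arr[mid]=43 -> 43 > 38, search left half
lo=0, hi=8, mid=4, arr[mid]=29 -> 29 < 38, search right half
lo=5, hi=8, mid=6, arr[mid]=31 -> 31 < 38, search right half
lo=7, hi=8, mid=7, arr[mid]=33 -> 33 < 38, search right half
lo=8, hi=8, mid=8, arr[mid]=40 -> 40 > 38, search left half
lo=8 > hi=7, target 38 not found

Binary search determines that 38 is not in the array after 5 comparisons. The search space was exhausted without finding the target.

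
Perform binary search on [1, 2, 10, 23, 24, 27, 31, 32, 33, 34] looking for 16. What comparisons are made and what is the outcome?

Binary search for 16 in [1, 2, 10, 23, 24, 27, 31, 32, 33, 34]:

lo=0, hi=9, mid=4, arr[mid]=24 -> 24 > 16, search left half
lo=0, hi=3, mid=1, arr[mid]=2 -> 2 < 16, search right half
lo=2, hi=3, mid=2, arr[mid]=10 -> 10 < 16, search right half
lo=3, hi=3, mid=3, arr[mid]=23 -> 23 > 16, search left half
lo=3 > hi=2, target 16 not found

Binary search determines that 16 is not in the array after 4 comparisons. The search space was exhausted without finding the target.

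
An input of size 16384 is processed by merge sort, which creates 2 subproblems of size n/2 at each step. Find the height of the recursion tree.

For divide and conquer with division factor 2:

Problem sizes at each level:
Level 0: 16384
Level 1: 8192
Level 2: 4096
Level 3: 2048
Level 4: 1024
Level 5: 512
Level 6: 256
Level 7: 128
Level 8: 64
Level 9: 32
Level 10: 16
Level 11: 8
Level 12: 4
Level 13: 2
Level 14: 1

The root is level 0 and the size-1 base case is level 14 (the tree spans levels 0 through 14, i.e. 15 levels counting the root), so the depth is the number of divisions: log_2(16384) = 14

The recursion tree depth is log_2(16384) = 14. At each level, the problem size is divided by 2, so it takes 14 divisions to reduce to a base case of size 1. The algorithm makes 2 recursive calls at each level.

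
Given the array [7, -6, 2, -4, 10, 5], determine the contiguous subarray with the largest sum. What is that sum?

Using Kadane's algorithm on [7, -6, 2, -4, 10, 5]:

Scanning through the array:
Position 1 (value -6): max_ending_here = 1, max_so_far = 7
Position 2 (value 2): max_ending_here = 3, max_so_far = 7
Position 3 (value -4): max_ending_here = -1, max_so_far = 7
Position 4 (value 10): max_ending_here = 10, max_so_far = 10
Position 5 (value 5): max_ending_here = 15, max_so_far = 15

Maximum subarray: [10, 5]
Maximum sum: 15

The maximum subarray is [10, 5] with sum 15. This subarray runs from index 4 to index 5.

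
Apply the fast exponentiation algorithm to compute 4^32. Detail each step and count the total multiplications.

Computing 4^32 by squaring (build up from 4^1; each line after the first costs one multiplication):

4^1 = 4
4^2 = (4^1)^2 = 4^2 = 16
4^4 = (4^2)^2 = 16^2 = 256
4^8 = (4^4)^2 = 256^2 = 65536
4^16 = (4^8)^2 = 65536^2 = 4294967296
4^32 = (4^16)^2 = 4294967296^2 = 18446744073709551616

Result: 18446744073709551616
Multiplications needed: 5 (5 lines after 4^1)

4^32 = 18446744073709551616. Using exponentiation by squaring, this requires 5 multiplications. The key idea: if the exponent is even, square the half-power; if odd, multiply by the base once.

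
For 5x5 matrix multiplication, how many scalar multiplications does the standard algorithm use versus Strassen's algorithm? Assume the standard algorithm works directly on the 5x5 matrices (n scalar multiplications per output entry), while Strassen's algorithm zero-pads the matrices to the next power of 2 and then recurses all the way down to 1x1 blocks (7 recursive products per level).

Matrix multiplication for 5x5 matrices:

Strassen's algorithm requires power-of-2 dimensions. Pad 5x5 to 8x8 (next power of 2).

Standard algorithm: 5^3 = 125 multiplications
Strassen's algorithm: 7^(log2(8)) = 7^3 = 343 multiplications
Difference: 125 - 343 = -218 (Strassen uses MORE here due to padding overhead — for small or just-over-power-of-2 n, padding can outweigh the per-level savings)

Standard: 125 multiplications (5^3). Strassen: 343 multiplications (7^3, after padding to 8x8). Strassen reduces 8 recursive multiplications to 7 at each level.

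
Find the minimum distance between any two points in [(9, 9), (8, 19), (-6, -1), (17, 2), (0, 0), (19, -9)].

Computing all pairwise distances among 6 points:

d((9, 9), (8, 19)) = 10.0499
d((9, 9), (-6, -1)) = 18.0278
d((9, 9), (17, 2)) = 10.6301
d((9, 9), (0, 0)) = 12.7279
d((9, 9), (19, -9)) = 20.5913
d((8, 19), (-6, -1)) = 24.4131
d((8, 19), (17, 2)) = 19.2354
d((8, 19), (0, 0)) = 20.6155
d((8, 19), (19, -9)) = 30.0832
d((-6, -1), (17, 2)) = 23.1948
d((-6, -1), (0, 0)) = 6.0828 <-- minimum
d((-6, -1), (19, -9)) = 26.2488
d((17, 2), (0, 0)) = 17.1172
d((17, 2), (19, -9)) = 11.1803
d((0, 0), (19, -9)) = 21.0238

Closest pair: (-6, -1) and (0, 0) with distance 6.0828

The closest pair is (-6, -1) and (0, 0) with Euclidean distance 6.0828. For 6 points, brute-force pairwise comparison is shown above. For large n, the divide-and-conquer algorithm (sort by x, recurse on halves, check the dividing strip) achieves O(n log n).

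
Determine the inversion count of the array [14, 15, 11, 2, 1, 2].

Finding inversions in [14, 15, 11, 2, 1, 2]:

(0, 2): arr[0]=14 > arr[2]=11
(0, 3): arr[0]=14 > arr[3]=2
(0, 4): arr[0]=14 > arr[4]=1
(0, 5): arr[0]=14 > arr[5]=2
(1, 2): arr[1]=15 > arr[2]=11
(1, 3): arr[1]=15 > arr[3]=2
(1, 4): arr[1]=15 > arr[4]=1
(1, 5): arr[1]=15 > arr[5]=2
(2, 3): arr[2]=11 > arr[3]=2
(2, 4): arr[2]=11 > arr[4]=1
(2, 5): arr[2]=11 > arr[5]=2
(3, 4): arr[3]=2 > arr[4]=1

Total inversions: 12

The array has 12 inversion(s): (0,2), (0,3), (0,4), (0,5), (1,2), (1,3), (1,4), (1,5), (2,3), (2,4), (2,5), (3,4). Each pair (i,j) satisfies i < j and arr[i] > arr[j].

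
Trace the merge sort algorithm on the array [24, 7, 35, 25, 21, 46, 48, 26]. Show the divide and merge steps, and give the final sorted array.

Merge sort trace:

Split: [24, 7, 35, 25, 21, 46, 48, 26] -> [24, 7, 35, 25] and [21, 46, 48, 26]
  Split: [24, 7, 35, 25] -> [24, 7] and [35, 25]
    Split: [24, 7] -> [24] and [7]
    Merge: [24] + [7] -> [7, 24]
    Split: [35, 25] -> [35] and [25]
    Merge: [35] + [25] -> [25, 35]
  Merge: [7, 24] + [25, 35] -> [7, 24, 25, 35]
  Split: [21, 46, 48, 26] -> [21, 46] and [48, 26]
    Split: [21, 46] -> [21] and [46]
    Merge: [21] + [46] -> [21, 46]
    Split: [48, 26] -> [48] and [26]
    Merge: [48] + [26] -> [26, 48]
  Merge: [21, 46] + [26, 48] -> [21, 26, 46, 48]
Merge: [7, 24, 25, 35] + [21, 26, 46, 48] -> [7, 21, 24, 25, 26, 35, 46, 48]

Final sorted array: [7, 21, 24, 25, 26, 35, 46, 48]

The merge sort proceeds by recursively splitting the array and merging sorted halves.
After all merges, the sorted array is [7, 21, 24, 25, 26, 35, 46, 48].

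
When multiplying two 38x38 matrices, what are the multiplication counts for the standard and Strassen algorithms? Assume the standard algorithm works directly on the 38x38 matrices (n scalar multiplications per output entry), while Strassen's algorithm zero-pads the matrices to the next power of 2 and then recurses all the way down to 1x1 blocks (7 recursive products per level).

Matrix multiplication for 38x38 matrices:

Strassen's algorithm requires power-of-2 dimensions. Pad 38x38 to 64x64 (next power of 2).

Standard algorithm: 38^3 = 54872 multiplications
Strassen's algorithm: 7^(log2(64)) = 7^6 = 117649 multiplications
Difference: 54872 - 117649 = -62777 (Strassen uses MORE here due to padding overhead — for small or just-over-power-of-2 n, padding can outweigh the per-level savings)

Standard: 54872 multiplications (38^3). Strassen: 117649 multiplications (7^6, after padding to 64x64). Strassen reduces 8 recursive multiplications to 7 at each level.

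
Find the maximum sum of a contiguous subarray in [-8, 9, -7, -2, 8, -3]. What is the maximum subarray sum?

Using Kadane's algorithm on [-8, 9, -7, -2, 8, -3]:

Scanning through the array:
Position 1 (value 9): max_ending_here = 9, max_so_far = 9
Position 2 (value -7): max_ending_here = 2, max_so_far = 9
Position 3 (value -2): max_ending_here = 0, max_so_far = 9
Position 4 (value 8): max_ending_here = 8, max_so_far = 9
Position 5 (value -3): max_ending_here = 5, max_so_far = 9

Maximum subarray: [9]
Maximum sum: 9

The maximum subarray is [9] with sum 9. This subarray runs from index 1 to index 1.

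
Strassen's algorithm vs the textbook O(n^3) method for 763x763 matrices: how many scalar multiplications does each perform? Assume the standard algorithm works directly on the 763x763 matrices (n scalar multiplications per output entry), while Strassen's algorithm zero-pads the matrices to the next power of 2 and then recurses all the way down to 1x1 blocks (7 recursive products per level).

Matrix multiplication for 763x763 matrices:

Strassen's algorithm requires power-of-2 dimensions. Pad 763x763 to 1024x1024 (next power of 2).

Standard algorithm: 763^3 = 444194947 multiplications
Strassen's algorithm: 7^(log2(1024)) = 7^10 = 282475249 multiplications
Savings: 444194947 - 282475249 = 161719698 multiplications

Standard: 444194947 multiplications (763^3). Strassen: 282475249 multiplications (7^10, after padding to 1024x1024). Strassen reduces 8 recursive multiplications to 7 at each level.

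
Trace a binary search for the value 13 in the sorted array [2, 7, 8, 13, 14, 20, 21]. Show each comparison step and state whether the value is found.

Binary search for 13 in [2, 7, 8, 13, 14, 20, 21]:

lo=0, hi=6, mid=3, arr[mid]=13 -> Found target at index 3!

Binary search finds 13 at index 3 after 1 comparisons. The search repeatedly halves the search space by comparing with the middle element.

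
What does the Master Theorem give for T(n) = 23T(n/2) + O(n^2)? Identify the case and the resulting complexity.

Master Theorem for T(n) = 23T(n/2) + O(n^2):

a = 23, b = 2, c = 2
log_b(a) = log_2(23) = 4.5236

Case 1: c = 2 < log_2(23) = 4.5236
T(n) = O(n^(log_2 23))

For T(n) = 23T(n/2) + O(n^2): log_2(23) = 4.5236. This is Case 1 of the Master Theorem (c < log_b(a), work dominated by leaves), giving O(n^(log_2 23)).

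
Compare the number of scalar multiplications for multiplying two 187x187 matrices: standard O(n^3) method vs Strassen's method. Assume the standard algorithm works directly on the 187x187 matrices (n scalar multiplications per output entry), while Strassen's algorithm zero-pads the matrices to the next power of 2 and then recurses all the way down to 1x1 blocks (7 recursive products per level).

Matrix multiplication for 187x187 matrices:

Strassen's algorithm requires power-of-2 dimensions. Pad 187x187 to 256x256 (next power of 2).

Standard algorithm: 187^3 = 6539203 multiplications
Strassen's algorithm: 7^(log2(256)) = 7^8 = 5764801 multiplications
Savings: 6539203 - 5764801 = 774402 multiplications

Standard: 6539203 multiplications (187^3). Strassen: 5764801 multiplications (7^8, after padding to 256x256). Strassen reduces 8 recursive multiplications to 7 at each level.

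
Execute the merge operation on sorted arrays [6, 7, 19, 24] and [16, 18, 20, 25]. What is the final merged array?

Merging process:

Compare 6 vs 16: take 6 from left. Merged: [6]
Compare 7 vs 16: take 7 from left. Merged: [6, 7]
Compare 19 vs 16: take 16 from right. Merged: [6, 7, 16]
Compare 19 vs 18: take 18 from right. Merged: [6, 7, 16, 18]
Compare 19 vs 20: take 19 from left. Merged: [6, 7, 16, 18, 19]
Compare 24 vs 20: take 20 from right. Merged: [6, 7, 16, 18, 19, 20]
Compare 24 vs 25: take 24 from left. Merged: [6, 7, 16, 18, 19, 20, 24]
Append remaining from right: [25]. Merged: [6, 7, 16, 18, 19, 20, 24, 25]

Final merged array: [6, 7, 16, 18, 19, 20, 24, 25]
Total comparisons: 7

The merged array is [6, 7, 16, 18, 19, 20, 24, 25], requiring 7 comparisons. The merge step runs in O(n) time where n is the total number of elements.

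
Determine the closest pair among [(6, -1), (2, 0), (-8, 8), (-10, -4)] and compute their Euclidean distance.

Computing all pairwise distances among 4 points:

d((6, -1), (2, 0)) = 4.1231 <-- minimum
d((6, -1), (-8, 8)) = 16.6433
d((6, -1), (-10, -4)) = 16.2788
d((2, 0), (-8, 8)) = 12.8062
d((2, 0), (-10, -4)) = 12.6491
d((-8, 8), (-10, -4)) = 12.1655

Closest pair: (6, -1) and (2, 0) with distance 4.1231

The closest pair is (6, -1) and (2, 0) with Euclidean distance 4.1231. For 4 points, brute-force pairwise comparison is shown above. For large n, the divide-and-conquer algorithm (sort by x, recurse on halves, check the dividing strip) achieves O(n log n).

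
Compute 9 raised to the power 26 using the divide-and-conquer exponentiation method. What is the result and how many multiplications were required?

Computing 9^26 by squaring (build up from 9^1; each line after the first costs one multiplication):

9^1 = 9
9^2 = (9^1)^2 = 9^2 = 81
9^3 = 9 * 9^2 = 9 * 81 = 729
9^6 = (9^3)^2 = 729^2 = 531441
9^12 = (9^6)^2 = 531441^2 = 282429536481
9^13 = 9 * 9^12 = 9 * 282429536481 = 2541865828329
9^26 = (9^13)^2 = 2541865828329^2 = 6461081889226673298932241

Result: 6461081889226673298932241
Multiplications needed: 6 (6 lines after 9^1)

9^26 = 6461081889226673298932241. Using exponentiation by squaring, this requires 6 multiplications. The key idea: if the exponent is even, square the half-power; if odd, multiply by the base once.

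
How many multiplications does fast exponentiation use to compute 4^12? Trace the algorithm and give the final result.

Computing 4^12 by squaring (build up from 4^1; each line after the first costs one multiplication):

4^1 = 4
4^2 = (4^1)^2 = 4^2 = 16
4^3 = 4 * 4^2 = 4 * 16 = 64
4^6 = (4^3)^2 = 64^2 = 4096
4^12 = (4^6)^2 = 4096^2 = 16777216

Result: 16777216
Multiplications needed: 4 (4 lines after 4^1)

4^12 = 16777216. Using exponentiation by squaring, this requires 4 multiplications. The key idea: if the exponent is even, square the half-power; if odd, multiply by the base once.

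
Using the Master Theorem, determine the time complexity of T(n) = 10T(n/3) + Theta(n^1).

Master Theorem for T(n) = 10T(n/3) + O(n^1):

a = 10, b = 3, c = 1
log_b(a) = log_3(10) = 2.0959

Case 1: c = 1 < log_3(10) = 2.0959
T(n) = O(n^(log_3 10))

For T(n) = 10T(n/3) + O(n^1): log_3(10) = 2.0959. This is Case 1 of the Master Theorem (c < log_b(a), work dominated by leaves), giving O(n^(log_3 10)).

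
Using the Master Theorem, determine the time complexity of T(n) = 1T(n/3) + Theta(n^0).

Master Theorem for T(n) = 1T(n/3) + O(n^0):

a = 1, b = 3, c = 0
log_b(a) = log_3(1) = 0.0000

Case 2: c = 0 = log_3(1) = 0.0000
T(n) = O(n^0 log n) = O(log n)

For T(n) = 1T(n/3) + O(n^0): log_3(1) = 0.0000. This is Case 2 of the Master Theorem (c = log_b(a), equal work at all levels), giving O(log n).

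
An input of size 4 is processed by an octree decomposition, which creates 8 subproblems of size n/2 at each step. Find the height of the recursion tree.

For divide and conquer with division factor 2:

Problem sizes at each level:
Level 0: 4
Level 1: 2
Level 2: 1

The root is level 0 and the size-1 base case is level 2 (the tree spans levels 0 through 2, i.e. 3 levels counting the root), so the depth is the number of divisions: log_2(4) = 2

The recursion tree depth is log_2(4) = 2. At each level, the problem size is divided by 2, so it takes 2 divisions to reduce to a base case of size 1. The algorithm makes 8 recursive calls at each level.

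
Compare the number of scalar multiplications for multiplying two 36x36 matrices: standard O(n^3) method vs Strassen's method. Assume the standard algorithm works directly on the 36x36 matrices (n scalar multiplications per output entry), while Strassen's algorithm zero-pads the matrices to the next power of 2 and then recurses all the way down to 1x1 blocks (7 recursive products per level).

Matrix multiplication for 36x36 matrices:

Strassen's algorithm requires power-of-2 dimensions. Pad 36x36 to 64x64 (next power of 2).

Standard algorithm: 36^3 = 46656 multiplications
Strassen's algorithm: 7^(log2(64)) = 7^6 = 117649 multiplications
Difference: 46656 - 117649 = -70993 (Strassen uses MORE here due to padding overhead — for small or just-over-power-of-2 n, padding can outweigh the per-level savings)

Standard: 46656 multiplications (36^3). Strassen: 117649 multiplications (7^6, after padding to 64x64). Strassen reduces 8 recursive multiplications to 7 at each level.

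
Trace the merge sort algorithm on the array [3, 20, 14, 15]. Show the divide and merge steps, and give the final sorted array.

Merge sort trace:

Split: [3, 20, 14, 15] -> [3, 20] and [14, 15]
  Split: [3, 20] -> [3] and [20]
  Merge: [3] + [20] -> [3, 20]
  Split: [14, 15] -> [14] and [15]
  Merge: [14] + [15] -> [14, 15]
Merge: [3, 20] + [14, 15] -> [3, 14, 15, 20]

Final sorted array: [3, 14, 15, 20]

The merge sort proceeds by recursively splitting the array and merging sorted halves.
After all merges, the sorted array is [3, 14, 15, 20].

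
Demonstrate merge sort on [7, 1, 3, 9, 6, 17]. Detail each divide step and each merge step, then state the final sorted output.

Merge sort trace:

Split: [7, 1, 3, 9, 6, 17] -> [7, 1, 3] and [9, 6, 17]
  Split: [7, 1, 3] -> [7] and [1, 3]
    Split: [1, 3] -> [1] and [3]
    Merge: [1] + [3] -> [1, 3]
  Merge: [7] + [1, 3] -> [1, 3, 7]
  Split: [9, 6, 17] -> [9] and [6, 17]
    Split: [6, 17] -> [6] and [17]
    Merge: [6] + [17] -> [6, 17]
  Merge: [9] + [6, 17] -> [6, 9, 17]
Merge: [1, 3, 7] + [6, 9, 17] -> [1, 3, 6, 7, 9, 17]

Final sorted array: [1, 3, 6, 7, 9, 17]

The merge sort proceeds by recursively splitting the array and merging sorted halves.
After all merges, the sorted array is [1, 3, 6, 7, 9, 17].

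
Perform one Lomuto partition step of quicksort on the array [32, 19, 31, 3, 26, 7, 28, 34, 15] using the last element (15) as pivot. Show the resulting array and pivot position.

Lomuto partition with pivot = 15:

Initial array: [32, 19, 31, 3, 26, 7, 28, 34, 15]

arr[0]=32 > 15: no swap
arr[1]=19 > 15: no swap
arr[2]=31 > 15: no swap
arr[3]=3 <= 15: swap with position 0, array becomes [3, 19, 31, 32, 26, 7, 28, 34, 15]
arr[4]=26 > 15: no swap
arr[5]=7 <= 15: swap with position 1, array becomes [3, 7, 31, 32, 26, 19, 28, 34, 15]
arr[6]=28 > 15: no swap
arr[7]=34 > 15: no swap

Place pivot at position 2: [3, 7, 15, 32, 26, 19, 28, 34, 31]
Pivot position: 2

After partitioning with pivot 15, the array becomes [3, 7, 15, 32, 26, 19, 28, 34, 31]. The pivot is placed at index 2. All elements to the left of the pivot are <= 15, and all elements to the right are > 15.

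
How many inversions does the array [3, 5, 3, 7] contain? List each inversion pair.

Finding inversions in [3, 5, 3, 7]:

(1, 2): arr[1]=5 > arr[2]=3

Total inversions: 1

The array has 1 inversion(s): (1,2). Each pair (i,j) satisfies i < j and arr[i] > arr[j].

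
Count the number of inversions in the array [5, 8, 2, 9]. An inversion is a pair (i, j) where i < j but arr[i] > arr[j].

Finding inversions in [5, 8, 2, 9]:

(0, 2): arr[0]=5 > arr[2]=2
(1, 2): arr[1]=8 > arr[2]=2

Total inversions: 2

The array has 2 inversion(s): (0,2), (1,2). Each pair (i,j) satisfies i < j and arr[i] > arr[j].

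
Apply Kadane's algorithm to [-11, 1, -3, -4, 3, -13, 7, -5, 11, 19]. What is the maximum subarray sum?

Using Kadane's algorithm on [-11, 1, -3, -4, 3, -13, 7, -5, 11, 19]:

Scanning through the array:
Position 1 (value 1): max_ending_here = 1, max_so_far = 1
Position 2 (value -3): max_ending_here = -2, max_so_far = 1
Position 3 (value -4): max_ending_here = -4, max_so_far = 1
Position 4 (value 3): max_ending_here = 3, max_so_far = 3
Position 5 (value -13): max_ending_here = -10, max_so_far = 3
Position 6 (value 7): max_ending_here = 7, max_so_far = 7
Position 7 (value -5): max_ending_here = 2, max_so_far = 7
Position 8 (value 11): max_ending_here = 13, max_so_far = 13
Position 9 (value 19): max_ending_here = 32, max_so_far = 32

Maximum subarray: [7, -5, 11, 19]
Maximum sum: 32

The maximum subarray is [7, -5, 11, 19] with sum 32. This subarray runs from index 6 to index 9.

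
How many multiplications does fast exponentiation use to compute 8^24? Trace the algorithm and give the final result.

Computing 8^24 by squaring (build up from 8^1; each line after the first costs one multiplication):

8^1 = 8
8^2 = (8^1)^2 = 8^2 = 64
8^3 = 8 * 8^2 = 8 * 64 = 512
8^6 = (8^3)^2 = 512^2 = 262144
8^12 = (8^6)^2 = 262144^2 = 68719476736
8^24 = (8^12)^2 = 68719476736^2 = 4722366482869645213696

Result: 4722366482869645213696
Multiplications needed: 5 (5 lines after 8^1)

8^24 = 4722366482869645213696. Using exponentiation by squaring, this requires 5 multiplications. The key idea: if the exponent is even, square the half-power; if odd, multiply by the base once.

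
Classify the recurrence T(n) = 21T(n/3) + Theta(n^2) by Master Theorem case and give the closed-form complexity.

Master Theorem for T(n) = 21T(n/3) + O(n^2):

a = 21, b = 3, c = 2
log_b(a) = log_3(21) = 2.7712

Case 1: c = 2 < log_3(21) = 2.7712
T(n) = O(n^(log_3 21))

For T(n) = 21T(n/3) + O(n^2): log_3(21) = 2.7712. This is Case 1 of the Master Theorem (c < log_b(a), work dominated by leaves), giving O(n^(log_3 21)).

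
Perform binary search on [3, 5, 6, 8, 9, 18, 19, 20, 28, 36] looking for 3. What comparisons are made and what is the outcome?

Binary search for 3 in [3, 5, 6, 8, 9, 18, 19, 20, 28, 36]:

lo=0, hi=9, mid=4, arr[mid]=9 -> 9 > 3, search left half
lo=0, hi=3, mid=1, arr[mid]=5 -> 5 > 3, search left half
lo=0, hi=0, mid=0, arr[mid]=3 -> Found target at index 0!

Binary search finds 3 at index 0 after 3 comparisons. The search repeatedly halves the search space by comparing with the middle element.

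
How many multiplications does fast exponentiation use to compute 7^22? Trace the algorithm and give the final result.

Computing 7^22 by squaring (build up from 7^1; each line after the first costs one multiplication):

7^1 = 7
7^2 = (7^1)^2 = 7^2 = 49
7^4 = (7^2)^2 = 49^2 = 2401
7^5 = 7 * 7^4 = 7 * 2401 = 16807
7^10 = (7^5)^2 = 16807^2 = 282475249
7^11 = 7 * 7^10 = 7 * 282475249 = 1977326743
7^22 = (7^11)^2 = 1977326743^2 = 3909821048582988049

Result: 3909821048582988049
Multiplications needed: 6 (6 lines after 7^1)

7^22 = 3909821048582988049. Using exponentiation by squaring, this requires 6 multiplications. The key idea: if the exponent is even, square the half-power; if odd, multiply by the base once.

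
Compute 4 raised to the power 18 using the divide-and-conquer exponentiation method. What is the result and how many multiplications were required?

Computing 4^18 by squaring (build up from 4^1; each line after the first costs one multiplication):

4^1 = 4
4^2 = (4^1)^2 = 4^2 = 16
4^4 = (4^2)^2 = 16^2 = 256
4^8 = (4^4)^2 = 256^2 = 65536
4^9 = 4 * 4^8 = 4 * 65536 = 262144
4^18 = (4^9)^2 = 262144^2 = 68719476736

Result: 68719476736
Multiplications needed: 5 (5 lines after 4^1)

4^18 = 68719476736. Using exponentiation by squaring, this requires 5 multiplications. The key idea: if the exponent is even, square the half-power; if odd, multiply by the base once.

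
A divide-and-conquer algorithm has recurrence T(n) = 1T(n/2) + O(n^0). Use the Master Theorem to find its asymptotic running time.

Master Theorem for T(n) = 1T(n/2) + O(n^0):

a = 1, b = 2, c = 0
log_b(a) = log_2(1) = 0.0000

Case 2: c = 0 = log_2(1) = 0.0000
T(n) = O(n^0 log n) = O(log n)

For T(n) = 1T(n/2) + O(n^0): log_2(1) = 0.0000. This is Case 2 of the Master Theorem (c = log_b(a), equal work at all levels), giving O(log n).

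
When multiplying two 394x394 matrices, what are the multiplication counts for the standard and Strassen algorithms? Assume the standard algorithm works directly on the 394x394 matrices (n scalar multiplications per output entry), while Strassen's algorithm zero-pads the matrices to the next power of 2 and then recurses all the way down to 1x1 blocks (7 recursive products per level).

Matrix multiplication for 394x394 matrices:

Strassen's algorithm requires power-of-2 dimensions. Pad 394x394 to 512x512 (next power of 2).

Standard algorithm: 394^3 = 61162984 multiplications
Strassen's algorithm: 7^(log2(512)) = 7^9 = 40353607 multiplications
Savings: 61162984 - 40353607 = 20809377 multiplications

Standard: 61162984 multiplications (394^3). Strassen: 40353607 multiplications (7^9, after padding to 512x512). Strassen reduces 8 recursive multiplications to 7 at each level.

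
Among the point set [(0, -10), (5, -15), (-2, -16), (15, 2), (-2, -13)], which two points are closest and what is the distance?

Computing all pairwise distances among 5 points:

d((0, -10), (5, -15)) = 7.0711
d((0, -10), (-2, -16)) = 6.3246
d((0, -10), (15, 2)) = 19.2094
d((0, -10), (-2, -13)) = 3.6056
d((5, -15), (-2, -16)) = 7.0711
d((5, -15), (15, 2)) = 19.7231
d((5, -15), (-2, -13)) = 7.2801
d((-2, -16), (15, 2)) = 24.7588
d((-2, -16), (-2, -13)) = 3.0 <-- minimum
d((15, 2), (-2, -13)) = 22.6716

Closest pair: (-2, -16) and (-2, -13) with distance 3.0

The closest pair is (-2, -16) and (-2, -13) with Euclidean distance 3.0. For 5 points, brute-force pairwise comparison is shown above. For large n, the divide-and-conquer algorithm (sort by x, recurse on halves, check the dividing strip) achieves O(n log n).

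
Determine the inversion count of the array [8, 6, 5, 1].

Finding inversions in [8, 6, 5, 1]:

(0, 1): arr[0]=8 > arr[1]=6
(0, 2): arr[0]=8 > arr[2]=5
(0, 3): arr[0]=8 > arr[3]=1
(1, 2): arr[1]=6 > arr[2]=5
(1, 3): arr[1]=6 > arr[3]=1
(2, 3): arr[2]=5 > arr[3]=1

Total inversions: 6

The array has 6 inversion(s): (0,1), (0,2), (0,3), (1,2), (1,3), (2,3). Each pair (i,j) satisfies i < j and arr[i] > arr[j].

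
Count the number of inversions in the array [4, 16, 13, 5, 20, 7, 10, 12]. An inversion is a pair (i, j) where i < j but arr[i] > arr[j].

Finding inversions in [4, 16, 13, 5, 20, 7, 10, 12]:

(1, 2): arr[1]=16 > arr[2]=13
(1, 3): arr[1]=16 > arr[3]=5
(1, 5): arr[1]=16 > arr[5]=7
(1, 6): arr[1]=16 > arr[6]=10
(1, 7): arr[1]=16 > arr[7]=12
(2, 3): arr[2]=13 > arr[3]=5
(2, 5): arr[2]=13 > arr[5]=7
(2, 6): arr[2]=13 > arr[6]=10
(2, 7): arr[2]=13 > arr[7]=12
(4, 5): arr[4]=20 > arr[5]=7
(4, 6): arr[4]=20 > arr[6]=10
(4, 7): arr[4]=20 > arr[7]=12

Total inversions: 12

The array has 12 inversion(s): (1,2), (1,3), (1,5), (1,6), (1,7), (2,3), (2,5), (2,6), (2,7), (4,5), (4,6), (4,7). Each pair (i,j) satisfies i < j and arr[i] > arr[j].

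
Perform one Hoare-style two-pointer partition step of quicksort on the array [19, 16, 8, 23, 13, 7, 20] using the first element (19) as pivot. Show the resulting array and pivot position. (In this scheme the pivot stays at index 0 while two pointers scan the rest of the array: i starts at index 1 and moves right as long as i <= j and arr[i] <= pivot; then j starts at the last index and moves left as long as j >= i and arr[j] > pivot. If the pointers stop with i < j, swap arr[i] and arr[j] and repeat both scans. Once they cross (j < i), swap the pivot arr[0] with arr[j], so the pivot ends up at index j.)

Hoare-style two-pointer partition with pivot = 19:

Initial array: [19, 16, 8, 23, 13, 7, 20]

Pointers start at i = 1, j = 6.
i stops at index 3 (arr[3]=23 > 19), j stops at index 5 (arr[5]=7 <= 19): swap arr[3] and arr[5], array becomes [19, 16, 8, 7, 13, 23, 20]
i ends at 5, j ends at 4: the pointers have crossed (j < i), so scanning stops.

Swap pivot arr[0] with arr[4] to place pivot at position 4: [13, 16, 8, 7, 19, 23, 20]
Pivot position: 4

After partitioning with pivot 19, the array becomes [13, 16, 8, 7, 19, 23, 20]. The pivot is placed at index 4. All elements to the left of the pivot are <= 19, and all elements to the right are > 19.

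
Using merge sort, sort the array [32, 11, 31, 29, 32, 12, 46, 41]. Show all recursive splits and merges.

Merge sort trace:

Split: [32, 11, 31, 29, 32, 12, 46, 41] -> [32, 11, 31, 29] and [32, 12, 46, 41]
  Split: [32, 11, 31, 29] -> [32, 11] and [31, 29]
    Split: [32, 11] -> [32] and [11]
    Merge: [32] + [11] -> [11, 32]
    Split: [31, 29] -> [31] and [29]
    Merge: [31] + [29] -> [29, 31]
  Merge: [11, 32] + [29, 31] -> [11, 29, 31, 32]
  Split: [32, 12, 46, 41] -> [32, 12] and [46, 41]
    Split: [32, 12] -> [32] and [12]
    Merge: [32] + [12] -> [12, 32]
    Split: [46, 41] -> [46] and [41]
    Merge: [46] + [41] -> [41, 46]
  Merge: [12, 32] + [41, 46] -> [12, 32, 41, 46]
Merge: [11, 29, 31, 32] + [12, 32, 41, 46] -> [11, 12, 29, 31, 32, 32, 41, 46]

Final sorted array: [11, 12, 29, 31, 32, 32, 41, 46]

The merge sort proceeds by recursively splitting the array and merging sorted halves.
After all merges, the sorted array is [11, 12, 29, 31, 32, 32, 41, 46].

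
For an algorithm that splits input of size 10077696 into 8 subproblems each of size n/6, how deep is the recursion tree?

For divide and conquer with division factor 6:

Problem sizes at each level:
Level 0: 10077696
Level 1: 1679616
Level 2: 279936
Level 3: 46656
Level 4: 7776
Level 5: 1296
Level 6: 216
Level 7: 36
Level 8: 6
Level 9: 1

The root is level 0 and the size-1 base case is level 9 (the tree spans levels 0 through 9, i.e. 10 levels counting the root), so the depth is the number of divisions: log_6(10077696) = 9

The recursion tree depth is log_6(10077696) = 9. At each level, the problem size is divided by 6, so it takes 9 divisions to reduce to a base case of size 1. The algorithm makes 8 recursive calls at each level.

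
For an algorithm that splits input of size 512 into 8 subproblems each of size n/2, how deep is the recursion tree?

For divide and conquer with division factor 2:

Problem sizes at each level:
Level 0: 512
Level 1: 256
Level 2: 128
Level 3: 64
Level 4: 32
Level 5: 16
Level 6: 8
Level 7: 4
Level 8: 2
Level 9: 1

The root is level 0 and the size-1 base case is level 9 (the tree spans levels 0 through 9, i.e. 10 levels counting the root), so the depth is the number of divisions: log_2(512) = 9

The recursion tree depth is log_2(512) = 9. At each level, the problem size is divided by 2, so it takes 9 divisions to reduce to a base case of size 1. The algorithm makes 8 recursive calls at each level.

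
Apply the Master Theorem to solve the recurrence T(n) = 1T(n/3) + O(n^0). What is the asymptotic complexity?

Master Theorem for T(n) = 1T(n/3) + O(n^0):

a = 1, b = 3, c = 0
log_b(a) = log_3(1) = 0.0000

Case 2: c = 0 = log_3(1) = 0.0000
T(n) = O(n^0 log n) = O(log n)

For T(n) = 1T(n/3) + O(n^0): log_3(1) = 0.0000. This is Case 2 of the Master Theorem (c = log_b(a), equal work at all levels), giving O(log n).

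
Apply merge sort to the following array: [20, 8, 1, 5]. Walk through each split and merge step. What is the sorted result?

Merge sort trace:

Split: [20, 8, 1, 5] -> [20, 8] and [1, 5]
  Split: [20, 8] -> [20] and [8]
  Merge: [20] + [8] -> [8, 20]
  Split: [1, 5] -> [1] and [5]
  Merge: [1] + [5] -> [1, 5]
Merge: [8, 20] + [1, 5] -> [1, 5, 8, 20]

Final sorted array: [1, 5, 8, 20]

The merge sort proceeds by recursively splitting the array and merging sorted halves.
After all merges, the sorted array is [1, 5, 8, 20].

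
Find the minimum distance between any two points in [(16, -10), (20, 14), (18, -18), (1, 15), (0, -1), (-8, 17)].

Computing all pairwise distances among 6 points:

d((16, -10), (20, 14)) = 24.3311
d((16, -10), (18, -18)) = 8.2462 <-- minimum
d((16, -10), (1, 15)) = 29.1548
d((16, -10), (0, -1)) = 18.3576
d((16, -10), (-8, 17)) = 36.1248
d((20, 14), (18, -18)) = 32.0624
d((20, 14), (1, 15)) = 19.0263
d((20, 14), (0, -1)) = 25.0
d((20, 14), (-8, 17)) = 28.1603
d((18, -18), (1, 15)) = 37.1214
d((18, -18), (0, -1)) = 24.7588
d((18, -18), (-8, 17)) = 43.6005
d((1, 15), (0, -1)) = 16.0312
d((1, 15), (-8, 17)) = 9.2195
d((0, -1), (-8, 17)) = 19.6977

Closest pair: (16, -10) and (18, -18) with distance 8.2462

The closest pair is (16, -10) and (18, -18) with Euclidean distance 8.2462. For 6 points, brute-force pairwise comparison is shown above. For large n, the divide-and-conquer algorithm (sort by x, recurse on halves, check the dividing strip) achieves O(n log n).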